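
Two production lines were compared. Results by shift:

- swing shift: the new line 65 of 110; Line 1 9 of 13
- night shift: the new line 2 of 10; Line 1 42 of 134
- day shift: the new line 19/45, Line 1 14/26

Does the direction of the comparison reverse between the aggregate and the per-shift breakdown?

Swing shift: the new line 65/110 = 59.1%, Line 1 9/13 = 69.2% → Line 1
Night shift: the new line 2/10 = 20.0%, Line 1 42/134 = 31.3% → Line 1
Day shift: the new line 19/45 = 42.2%, Line 1 14/26 = 53.8% → Line 1
Overall: the new line 86/165 = 52.1%, Line 1 65/173 = 37.6% → the new line
Line 1 wins each shift group but the new line wins overall — the comparison reverses. Line 1's units skew toward night shift, which has a lower base rate.

Yes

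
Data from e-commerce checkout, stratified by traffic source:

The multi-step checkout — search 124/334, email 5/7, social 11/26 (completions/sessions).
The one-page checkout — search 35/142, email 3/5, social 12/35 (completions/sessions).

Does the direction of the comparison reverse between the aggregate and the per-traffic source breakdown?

Search: the multi-step checkout 124/334 = 37.1%, the one-page checkout 35/142 = 24.6% → the multi-step checkout
Email: the multi-step checkout 5/7 = 71.4%, the one-page checkout 3/5 = 60.0% → the multi-step checkout
Social: the multi-step checkout 11/26 = 42.3%, the one-page checkout 12/35 = 34.3% → the multi-step checkout
Overall: the multi-step checkout 140/367 = 38.1%, the one-page checkout 50/182 = 27.5% → the multi-step checkout
The multi-step checkout wins overall and in every traffic group — no reversal.

No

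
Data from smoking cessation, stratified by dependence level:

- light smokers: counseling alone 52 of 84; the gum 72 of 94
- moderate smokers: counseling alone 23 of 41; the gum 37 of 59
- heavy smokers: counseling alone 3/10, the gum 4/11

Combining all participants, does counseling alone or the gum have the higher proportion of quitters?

Light smokers: counseling alone 52/84 = 61.9%, the gum 72/94 = 76.6% → the gum
Moderate smokers: counseling alone 23/41 = 56.1%, the gum 37/59 = 62.7% → the gum
Heavy smokers: counseling alone 3/10 = 30.0%, the gum 4/11 = 36.4% → the gum
Overall: counseling alone 78/135 = 57.8%, the gum 113/164 = 68.9% → the gum

the gum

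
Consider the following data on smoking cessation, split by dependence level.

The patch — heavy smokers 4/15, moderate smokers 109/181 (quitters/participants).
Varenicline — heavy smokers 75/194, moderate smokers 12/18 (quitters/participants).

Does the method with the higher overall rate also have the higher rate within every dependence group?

No

Heavy smokers: the patch 4/15 = 26.7%, varenicline 75/194 = 38.7% → varenicline
Moderate smokers: the patch 109/181 = 60.2%, varenicline 12/18 = 66.7% → varenicline
Overall: the patch 113/196 = 57.7%, varenicline 87/212 = 41.0% → the patch
Varenicline wins each dependence group but the patch wins overall — the comparison reverses. Varenicline's participants skew toward heavy smokers, which has a lower base rate.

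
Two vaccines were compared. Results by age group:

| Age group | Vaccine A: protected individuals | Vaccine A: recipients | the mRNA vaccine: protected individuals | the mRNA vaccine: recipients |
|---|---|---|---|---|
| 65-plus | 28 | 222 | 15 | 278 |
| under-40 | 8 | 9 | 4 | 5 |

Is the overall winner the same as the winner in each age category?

65-plus: Vaccine A 28/222 = 12.6%, the mRNA vaccine 15/278 = 5.4% → Vaccine A
Under-40: Vaccine A 8/9 = 88.9%, the mRNA vaccine 4/5 = 80.0% → Vaccine A
Overall: Vaccine A 36/231 = 15.6%, the mRNA vaccine 19/283 = 6.7% → Vaccine A
Vaccine A wins overall and in every age group — no reversal.

Yes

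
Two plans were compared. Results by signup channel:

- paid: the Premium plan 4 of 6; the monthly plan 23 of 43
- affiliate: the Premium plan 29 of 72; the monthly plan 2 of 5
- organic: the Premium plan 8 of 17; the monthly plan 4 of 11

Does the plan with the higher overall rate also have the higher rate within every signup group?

No

Paid: the Premium plan 4/6 = 66.7%, the monthly plan 23/43 = 53.5% → the Premium plan
Affiliate: the Premium plan 29/72 = 40.3%, the monthly plan 2/5 = 40.0% → the Premium plan
Organic: the Premium plan 8/17 = 47.1%, the monthly plan 4/11 = 36.4% → the Premium plan
Overall: the Premium plan 41/95 = 43.2%, the monthly plan 29/59 = 49.2% → the monthly plan
The Premium plan wins each signup group but the monthly plan wins overall — the comparison reverses. The Premium plan's customers skew toward affiliate, which has a lower base rate.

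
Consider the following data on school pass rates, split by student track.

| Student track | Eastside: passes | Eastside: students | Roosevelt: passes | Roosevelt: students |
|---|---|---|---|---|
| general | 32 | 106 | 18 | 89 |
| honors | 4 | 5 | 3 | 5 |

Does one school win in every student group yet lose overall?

General: Eastside 32/106 = 30.2%, Roosevelt 18/89 = 20.2% → Eastside
Honors: Eastside 4/5 = 80.0%, Roosevelt 3/5 = 60.0% → Eastside
Overall: Eastside 36/111 = 32.4%, Roosevelt 21/94 = 22.3% → Eastside
Eastside wins overall and in every student group — no reversal.

No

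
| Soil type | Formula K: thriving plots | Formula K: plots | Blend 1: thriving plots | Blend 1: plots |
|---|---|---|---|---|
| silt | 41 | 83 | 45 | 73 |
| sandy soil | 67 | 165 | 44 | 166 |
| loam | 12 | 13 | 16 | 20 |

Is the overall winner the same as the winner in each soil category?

Silt: Formula K 41/83 = 49.4%, Blend 1 45/73 = 61.6% → Blend 1
Sandy soil: Formula K 67/165 = 40.6%, Blend 1 44/166 = 26.5% → Formula K
Loam: Formula K 12/13 = 92.3%, Blend 1 16/20 = 80.0% → Formula K
Overall: Formula K 120/261 = 46.0%, Blend 1 105/259 = 40.5% → Formula K
Neither sweeps: Formula K wins 2 of 3 groups, Blend 1 wins 1. Formula K wins overall but not every group — no Simpson reversal.

No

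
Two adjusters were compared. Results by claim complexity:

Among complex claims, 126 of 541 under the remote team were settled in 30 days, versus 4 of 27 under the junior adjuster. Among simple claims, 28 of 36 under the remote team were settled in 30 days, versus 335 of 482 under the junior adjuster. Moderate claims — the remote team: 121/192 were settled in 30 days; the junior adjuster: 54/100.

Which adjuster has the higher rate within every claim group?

the remote team

Complex: the remote team 126/541 = 23.3%, the junior adjuster 4/27 = 14.8% → the remote team
Simple: the remote team 28/36 = 77.8%, the junior adjuster 335/482 = 69.5% → the remote team
Moderate: the remote team 121/192 = 63.0%, the junior adjuster 54/100 = 54.0% → the remote team
The remote team has the higher rate in all 3 groups.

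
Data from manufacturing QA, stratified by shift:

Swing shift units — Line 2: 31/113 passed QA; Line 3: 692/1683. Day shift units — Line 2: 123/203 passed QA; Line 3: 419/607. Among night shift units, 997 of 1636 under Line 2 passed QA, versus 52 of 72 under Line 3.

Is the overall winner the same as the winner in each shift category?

Swing shift: Line 2 31/113 = 27.4%, Line 3 692/1683 = 41.1% → Line 3
Day shift: Line 2 123/203 = 60.6%, Line 3 419/607 = 69.0% → Line 3
Night shift: Line 2 997/1636 = 60.9%, Line 3 52/72 = 72.2% → Line 3
Overall: Line 2 1151/1952 = 59.0%, Line 3 1163/2362 = 49.2% → Line 2
Line 3 wins each shift group but Line 2 wins overall — the comparison reverses. Line 3's units skew toward swing shift, which has a lower base rate.

No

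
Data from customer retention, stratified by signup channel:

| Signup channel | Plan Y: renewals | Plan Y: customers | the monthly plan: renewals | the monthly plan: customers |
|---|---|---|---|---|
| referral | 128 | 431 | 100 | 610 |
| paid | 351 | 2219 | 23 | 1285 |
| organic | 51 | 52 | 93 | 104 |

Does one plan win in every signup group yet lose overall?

No

Referral: Plan Y 128/431 = 29.7%, the monthly plan 100/610 = 16.4% → Plan Y
Paid: Plan Y 351/2219 = 15.8%, the monthly plan 23/1285 = 1.8% → Plan Y
Organic: Plan Y 51/52 = 98.1%, the monthly plan 93/104 = 89.4% → Plan Y
Overall: Plan Y 530/2702 = 19.6%, the monthly plan 216/1999 = 10.8% → Plan Y
Plan Y wins overall and in every signup group — no reversal.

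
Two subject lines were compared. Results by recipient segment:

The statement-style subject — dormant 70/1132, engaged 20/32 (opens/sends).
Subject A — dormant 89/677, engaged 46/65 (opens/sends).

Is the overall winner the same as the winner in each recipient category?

Yes

Dormant: the statement-style subject 70/1132 = 6.2%, Subject A 89/677 = 13.1% → Subject A
Engaged: the statement-style subject 20/32 = 62.5%, Subject A 46/65 = 70.8% → Subject A
Overall: the statement-style subject 90/1164 = 7.7%, Subject A 135/742 = 18.2% → Subject A
Subject A wins overall and in every recipient group — no reversal.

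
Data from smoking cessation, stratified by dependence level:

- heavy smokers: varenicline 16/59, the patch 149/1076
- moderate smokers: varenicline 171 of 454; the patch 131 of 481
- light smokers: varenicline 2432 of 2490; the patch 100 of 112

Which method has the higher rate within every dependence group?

Heavy smokers: varenicline 16/59 = 27.1%, the patch 149/1076 = 13.8% → varenicline
Moderate smokers: varenicline 171/454 = 37.7%, the patch 131/481 = 27.2% → varenicline
Light smokers: varenicline 2432/2490 = 97.7%, the patch 100/112 = 89.3% → varenicline
Varenicline has the higher rate in all 3 groups.

varenicline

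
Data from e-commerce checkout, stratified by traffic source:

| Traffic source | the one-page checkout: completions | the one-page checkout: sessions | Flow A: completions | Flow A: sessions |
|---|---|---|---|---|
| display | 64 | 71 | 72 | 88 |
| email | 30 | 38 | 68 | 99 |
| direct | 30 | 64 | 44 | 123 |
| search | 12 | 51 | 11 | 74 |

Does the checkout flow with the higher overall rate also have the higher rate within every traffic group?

Display: the one-page checkout 64/71 = 90.1%, Flow A 72/88 = 81.8% → the one-page checkout
Email: the one-page checkout 30/38 = 78.9%, Flow A 68/99 = 68.7% → the one-page checkout
Direct: the one-page checkout 30/64 = 46.9%, Flow A 44/123 = 35.8% → the one-page checkout
Search: the one-page checkout 12/51 = 23.5%, Flow A 11/74 = 14.9% → the one-page checkout
Overall: the one-page checkout 136/224 = 60.7%, Flow A 195/384 = 50.8% → the one-page checkout
The one-page checkout wins overall and in every traffic group — no reversal.

Yes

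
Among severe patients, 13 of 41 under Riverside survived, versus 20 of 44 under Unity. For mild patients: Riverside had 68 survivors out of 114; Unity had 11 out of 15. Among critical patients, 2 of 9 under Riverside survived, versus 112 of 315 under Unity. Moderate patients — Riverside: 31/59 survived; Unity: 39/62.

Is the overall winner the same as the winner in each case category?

Severe: Riverside 13/41 = 31.7%, Unity 20/44 = 45.5% → Unity
Mild: Riverside 68/114 = 59.6%, Unity 11/15 = 73.3% → Unity
Critical: Riverside 2/9 = 22.2%, Unity 112/315 = 35.6% → Unity
Moderate: Riverside 31/59 = 52.5%, Unity 39/62 = 62.9% → Unity
Overall: Riverside 114/223 = 51.1%, Unity 182/436 = 41.7% → Riverside
Unity wins each case group but Riverside wins overall — the comparison reverses. Unity's patients skew toward critical, which has a lower base rate.

No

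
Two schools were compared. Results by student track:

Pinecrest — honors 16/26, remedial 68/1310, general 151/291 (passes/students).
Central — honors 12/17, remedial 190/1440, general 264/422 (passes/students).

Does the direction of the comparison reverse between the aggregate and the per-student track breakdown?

Honors: Pinecrest 16/26 = 61.5%, Central 12/17 = 70.6% → Central
Remedial: Pinecrest 68/1310 = 5.2%, Central 190/1440 = 13.2% → Central
General: Pinecrest 151/291 = 51.9%, Central 264/422 = 62.6% → Central
Overall: Pinecrest 235/1627 = 14.4%, Central 466/1879 = 24.8% → Central
Central wins overall and in every student group — no reversal.

No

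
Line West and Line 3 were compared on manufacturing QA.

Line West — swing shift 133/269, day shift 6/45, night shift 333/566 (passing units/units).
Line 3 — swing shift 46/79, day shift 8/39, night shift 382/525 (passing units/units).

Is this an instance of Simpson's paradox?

Swing shift: Line West 133/269 = 49.4%, Line 3 46/79 = 58.2% → Line 3
Day shift: Line West 6/45 = 13.3%, Line 3 8/39 = 20.5% → Line 3
Night shift: Line West 333/566 = 58.8%, Line 3 382/525 = 72.8% → Line 3
Overall: Line West 472/880 = 53.6%, Line 3 436/643 = 67.8% → Line 3
Line 3 wins overall and in every shift group — no reversal.

No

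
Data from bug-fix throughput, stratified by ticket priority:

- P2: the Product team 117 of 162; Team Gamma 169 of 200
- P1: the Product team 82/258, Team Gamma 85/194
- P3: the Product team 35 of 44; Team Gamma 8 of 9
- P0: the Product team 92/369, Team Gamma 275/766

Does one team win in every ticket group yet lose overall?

No

P2: the Product team 117/162 = 72.2%, Team Gamma 169/200 = 84.5% → Team Gamma
P1: the Product team 82/258 = 31.8%, Team Gamma 85/194 = 43.8% → Team Gamma
P3: the Product team 35/44 = 79.5%, Team Gamma 8/9 = 88.9% → Team Gamma
P0: the Product team 92/369 = 24.9%, Team Gamma 275/766 = 35.9% → Team Gamma
Overall: the Product team 326/833 = 39.1%, Team Gamma 537/1169 = 45.9% → Team Gamma
Team Gamma wins overall and in every ticket group — no reversal.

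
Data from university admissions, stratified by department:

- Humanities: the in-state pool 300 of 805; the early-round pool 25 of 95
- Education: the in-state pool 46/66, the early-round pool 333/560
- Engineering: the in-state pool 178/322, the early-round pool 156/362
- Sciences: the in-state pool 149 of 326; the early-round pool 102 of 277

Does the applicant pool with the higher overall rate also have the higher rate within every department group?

Humanities: the in-state pool 300/805 = 37.3%, the early-round pool 25/95 = 26.3% → the in-state pool
Education: the in-state pool 46/66 = 69.7%, the early-round pool 333/560 = 59.5% → the in-state pool
Engineering: the in-state pool 178/322 = 55.3%, the early-round pool 156/362 = 43.1% → the in-state pool
Sciences: the in-state pool 149/326 = 45.7%, the early-round pool 102/277 = 36.8% → the in-state pool
Overall: the in-state pool 673/1519 = 44.3%, the early-round pool 616/1294 = 47.6% → the early-round pool
The in-state pool wins each department group but the early-round pool wins overall — the comparison reverses. The in-state pool's applicants skew toward Humanities, which has a lower base rate.

No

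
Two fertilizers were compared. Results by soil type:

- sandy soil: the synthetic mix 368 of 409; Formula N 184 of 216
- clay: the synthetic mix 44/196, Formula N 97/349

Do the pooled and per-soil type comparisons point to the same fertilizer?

No

Sandy soil: the synthetic mix 368/409 = 90.0%, Formula N 184/216 = 85.2% → the synthetic mix
Clay: the synthetic mix 44/196 = 22.4%, Formula N 97/349 = 27.8% → Formula N
Overall: the synthetic mix 412/605 = 68.1%, Formula N 281/565 = 49.7% → the synthetic mix
Neither sweeps: the synthetic mix wins 1 of 2 groups, Formula N wins 1. The synthetic mix wins overall but not every group — no Simpson reversal.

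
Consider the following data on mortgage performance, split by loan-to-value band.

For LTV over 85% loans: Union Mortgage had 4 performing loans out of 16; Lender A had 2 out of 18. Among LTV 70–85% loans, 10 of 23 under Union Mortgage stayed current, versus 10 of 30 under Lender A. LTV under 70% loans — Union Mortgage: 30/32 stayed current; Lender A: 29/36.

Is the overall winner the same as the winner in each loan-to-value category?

LTV over 85%: Union Mortgage 4/16 = 25.0%, Lender A 2/18 = 11.1% → Union Mortgage
LTV 70–85%: Union Mortgage 10/23 = 43.5%, Lender A 10/30 = 33.3% → Union Mortgage
LTV under 70%: Union Mortgage 30/32 = 93.8%, Lender A 29/36 = 80.6% → Union Mortgage
Overall: Union Mortgage 44/71 = 62.0%, Lender A 41/84 = 48.8% → Union Mortgage
Union Mortgage wins overall and in every loan-to-value group — no reversal.

Yes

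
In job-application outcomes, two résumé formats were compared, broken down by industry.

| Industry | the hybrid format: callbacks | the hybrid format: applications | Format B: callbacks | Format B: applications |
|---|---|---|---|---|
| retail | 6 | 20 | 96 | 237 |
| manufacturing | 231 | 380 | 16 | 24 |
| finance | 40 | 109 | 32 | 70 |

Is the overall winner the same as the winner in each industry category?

Retail: the hybrid format 6/20 = 30.0%, Format B 96/237 = 40.5% → Format B
Manufacturing: the hybrid format 231/380 = 60.8%, Format B 16/24 = 66.7% → Format B
Finance: the hybrid format 40/109 = 36.7%, Format B 32/70 = 45.7% → Format B
Overall: the hybrid format 277/509 = 54.4%, Format B 144/331 = 43.5% → the hybrid format
Format B wins each industry group but the hybrid format wins overall — the comparison reverses. Format B's applications skew toward retail, which has a lower base rate.

No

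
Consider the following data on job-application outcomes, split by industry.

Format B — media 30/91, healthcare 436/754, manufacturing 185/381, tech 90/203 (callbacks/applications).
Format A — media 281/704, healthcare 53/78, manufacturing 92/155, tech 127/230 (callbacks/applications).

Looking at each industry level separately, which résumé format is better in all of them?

Format A

Media: Format B 30/91 = 33.0%, Format A 281/704 = 39.9% → Format A
Healthcare: Format B 436/754 = 57.8%, Format A 53/78 = 67.9% → Format A
Manufacturing: Format B 185/381 = 48.6%, Format A 92/155 = 59.4% → Format A
Tech: Format B 90/203 = 44.3%, Format A 127/230 = 55.2% → Format A
Format A has the higher rate in all 4 groups.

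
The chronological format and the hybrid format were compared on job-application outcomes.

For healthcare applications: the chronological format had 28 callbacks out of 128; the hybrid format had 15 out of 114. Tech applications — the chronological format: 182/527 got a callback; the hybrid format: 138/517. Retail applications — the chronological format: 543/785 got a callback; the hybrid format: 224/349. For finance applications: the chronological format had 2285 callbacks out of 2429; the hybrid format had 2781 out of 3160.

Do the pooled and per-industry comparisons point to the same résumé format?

Yes

Healthcare: the chronological format 28/128 = 21.9%, the hybrid format 15/114 = 13.2% → the chronological format
Tech: the chronological format 182/527 = 34.5%, the hybrid format 138/517 = 26.7% → the chronological format
Retail: the chronological format 543/785 = 69.2%, the hybrid format 224/349 = 64.2% → the chronological format
Finance: the chronological format 2285/2429 = 94.1%, the hybrid format 2781/3160 = 88.0% → the chronological format
Overall: the chronological format 3038/3869 = 78.5%, the hybrid format 3158/4140 = 76.3% → the chronological format
The chronological format wins overall and in every industry group — no reversal.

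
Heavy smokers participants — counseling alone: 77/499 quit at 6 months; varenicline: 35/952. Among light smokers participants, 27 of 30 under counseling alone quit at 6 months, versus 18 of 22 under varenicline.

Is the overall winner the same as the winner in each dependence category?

Heavy smokers: counseling alone 77/499 = 15.4%, varenicline 35/952 = 3.7% → counseling alone
Light smokers: counseling alone 27/30 = 90.0%, varenicline 18/22 = 81.8% → counseling alone
Overall: counseling alone 104/529 = 19.7%, varenicline 53/974 = 5.4% → counseling alone
Counseling alone wins overall and in every dependence group — no reversal.

Yes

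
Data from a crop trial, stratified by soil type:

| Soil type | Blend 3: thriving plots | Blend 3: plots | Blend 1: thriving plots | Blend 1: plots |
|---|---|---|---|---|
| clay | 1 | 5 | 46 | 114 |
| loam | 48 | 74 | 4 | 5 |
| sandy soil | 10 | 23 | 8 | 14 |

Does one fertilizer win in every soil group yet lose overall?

Clay: Blend 3 1/5 = 20.0%, Blend 1 46/114 = 40.4% → Blend 1
Loam: Blend 3 48/74 = 64.9%, Blend 1 4/5 = 80.0% → Blend 1
Sandy soil: Blend 3 10/23 = 43.5%, Blend 1 8/14 = 57.1% → Blend 1
Overall: Blend 3 59/102 = 57.8%, Blend 1 58/133 = 43.6% → Blend 3
Blend 1 wins each soil group but Blend 3 wins overall — the comparison reverses. Blend 1's plots skew toward clay, which has a lower base rate.

Yes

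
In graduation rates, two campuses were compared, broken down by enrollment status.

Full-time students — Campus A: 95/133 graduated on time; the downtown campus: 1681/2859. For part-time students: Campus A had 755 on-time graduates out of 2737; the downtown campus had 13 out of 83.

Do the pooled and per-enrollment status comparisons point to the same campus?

No

Full-time: Campus A 95/133 = 71.4%, the downtown campus 1681/2859 = 58.8% → Campus A
Part-time: Campus A 755/2737 = 27.6%, the downtown campus 13/83 = 15.7% → Campus A
Overall: Campus A 850/2870 = 29.6%, the downtown campus 1694/2942 = 57.6% → the downtown campus
Campus A wins each enrollment group but the downtown campus wins overall — the comparison reverses. Campus A's students skew toward part-time, which has a lower base rate.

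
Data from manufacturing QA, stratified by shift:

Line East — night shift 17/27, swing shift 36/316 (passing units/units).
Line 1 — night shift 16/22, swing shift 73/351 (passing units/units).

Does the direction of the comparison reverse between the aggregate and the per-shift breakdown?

No

Night shift: Line East 17/27 = 63.0%, Line 1 16/22 = 72.7% → Line 1
Swing shift: Line East 36/316 = 11.4%, Line 1 73/351 = 20.8% → Line 1
Overall: Line East 53/343 = 15.5%, Line 1 89/373 = 23.9% → Line 1
Line 1 wins overall and in every shift group — no reversal.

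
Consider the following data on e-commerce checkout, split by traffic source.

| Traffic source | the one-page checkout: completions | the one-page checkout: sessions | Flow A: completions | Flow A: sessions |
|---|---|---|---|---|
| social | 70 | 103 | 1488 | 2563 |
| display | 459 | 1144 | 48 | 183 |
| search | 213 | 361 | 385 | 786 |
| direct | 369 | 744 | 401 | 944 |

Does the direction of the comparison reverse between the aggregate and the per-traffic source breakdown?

Yes

Social: the one-page checkout 70/103 = 68.0%, Flow A 1488/2563 = 58.1% → the one-page checkout
Display: the one-page checkout 459/1144 = 40.1%, Flow A 48/183 = 26.2% → the one-page checkout
Search: the one-page checkout 213/361 = 59.0%, Flow A 385/786 = 49.0% → the one-page checkout
Direct: the one-page checkout 369/744 = 49.6%, Flow A 401/944 = 42.5% → the one-page checkout
Overall: the one-page checkout 1111/2352 = 47.2%, Flow A 2322/4476 = 51.9% → Flow A
The one-page checkout wins each traffic group but Flow A wins overall — the comparison reverses. The one-page checkout's sessions skew toward display, which has a lower base rate.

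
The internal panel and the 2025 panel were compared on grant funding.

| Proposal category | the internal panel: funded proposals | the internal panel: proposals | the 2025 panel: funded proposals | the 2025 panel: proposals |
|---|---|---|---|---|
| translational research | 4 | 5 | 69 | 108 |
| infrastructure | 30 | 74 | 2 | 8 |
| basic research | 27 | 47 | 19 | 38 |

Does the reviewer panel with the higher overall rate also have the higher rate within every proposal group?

Translational research: the internal panel 4/5 = 80.0%, the 2025 panel 69/108 = 63.9% → the internal panel
Infrastructure: the internal panel 30/74 = 40.5%, the 2025 panel 2/8 = 25.0% → the internal panel
Basic research: the internal panel 27/47 = 57.4%, the 2025 panel 19/38 = 50.0% → the internal panel
Overall: the internal panel 61/126 = 48.4%, the 2025 panel 90/154 = 58.4% → the 2025 panel
The internal panel wins each proposal group but the 2025 panel wins overall — the comparison reverses. The internal panel's proposals skew toward infrastructure, which has a lower base rate.

No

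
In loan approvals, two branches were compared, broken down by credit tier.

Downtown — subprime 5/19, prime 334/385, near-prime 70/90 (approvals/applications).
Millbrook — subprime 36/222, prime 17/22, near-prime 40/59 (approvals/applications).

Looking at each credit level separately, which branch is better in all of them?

Subprime: Downtown 5/19 = 26.3%, Millbrook 36/222 = 16.2% → Downtown
Prime: Downtown 334/385 = 86.8%, Millbrook 17/22 = 77.3% → Downtown
Near-prime: Downtown 70/90 = 77.8%, Millbrook 40/59 = 67.8% → Downtown
Downtown has the higher rate in all 3 groups.

Downtown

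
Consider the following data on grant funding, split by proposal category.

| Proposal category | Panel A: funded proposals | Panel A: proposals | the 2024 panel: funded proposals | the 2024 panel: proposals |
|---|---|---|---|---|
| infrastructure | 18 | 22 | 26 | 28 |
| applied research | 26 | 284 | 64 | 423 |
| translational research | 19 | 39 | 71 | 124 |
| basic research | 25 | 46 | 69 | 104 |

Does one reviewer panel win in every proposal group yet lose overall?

No

Infrastructure: Panel A 18/22 = 81.8%, the 2024 panel 26/28 = 92.9% → the 2024 panel
Applied research: Panel A 26/284 = 9.2%, the 2024 panel 64/423 = 15.1% → the 2024 panel
Translational research: Panel A 19/39 = 48.7%, the 2024 panel 71/124 = 57.3% → the 2024 panel
Basic research: Panel A 25/46 = 54.3%, the 2024 panel 69/104 = 66.3% → the 2024 panel
Overall: Panel A 88/391 = 22.5%, the 2024 panel 230/679 = 33.9% → the 2024 panel
The 2024 panel wins overall and in every proposal group — no reversal.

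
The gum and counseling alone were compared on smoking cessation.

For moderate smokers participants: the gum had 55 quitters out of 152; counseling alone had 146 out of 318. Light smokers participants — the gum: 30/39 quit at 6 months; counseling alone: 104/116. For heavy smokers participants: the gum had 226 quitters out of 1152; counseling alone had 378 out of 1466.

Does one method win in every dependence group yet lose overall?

No

Moderate smokers: the gum 55/152 = 36.2%, counseling alone 146/318 = 45.9% → counseling alone
Light smokers: the gum 30/39 = 76.9%, counseling alone 104/116 = 89.7% → counseling alone
Heavy smokers: the gum 226/1152 = 19.6%, counseling alone 378/1466 = 25.8% → counseling alone
Overall: the gum 311/1343 = 23.2%, counseling alone 628/1900 = 33.1% → counseling alone
Counseling alone wins overall and in every dependence group — no reversal.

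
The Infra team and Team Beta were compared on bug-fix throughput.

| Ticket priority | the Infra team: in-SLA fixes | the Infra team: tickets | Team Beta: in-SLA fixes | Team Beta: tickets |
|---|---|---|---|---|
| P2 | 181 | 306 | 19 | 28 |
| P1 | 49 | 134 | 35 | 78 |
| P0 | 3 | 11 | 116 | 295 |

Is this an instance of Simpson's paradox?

P2: the Infra team 181/306 = 59.2%, Team Beta 19/28 = 67.9% → Team Beta
P1: the Infra team 49/134 = 36.6%, Team Beta 35/78 = 44.9% → Team Beta
P0: the Infra team 3/11 = 27.3%, Team Beta 116/295 = 39.3% → Team Beta
Overall: the Infra team 233/451 = 51.7%, Team Beta 170/401 = 42.4% → the Infra team
Team Beta wins each ticket group but the Infra team wins overall — the comparison reverses. Team Beta's tickets skew toward P0, which has a lower base rate.

Yes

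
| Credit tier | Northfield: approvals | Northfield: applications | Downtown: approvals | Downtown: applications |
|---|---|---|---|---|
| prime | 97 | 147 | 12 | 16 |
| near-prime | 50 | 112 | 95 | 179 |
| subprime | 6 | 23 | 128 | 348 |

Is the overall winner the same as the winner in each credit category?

Prime: Northfield 97/147 = 66.0%, Downtown 12/16 = 75.0% → Downtown
Near-prime: Northfield 50/112 = 44.6%, Downtown 95/179 = 53.1% → Downtown
Subprime: Northfield 6/23 = 26.1%, Downtown 128/348 = 36.8% → Downtown
Overall: Northfield 153/282 = 54.3%, Downtown 235/543 = 43.3% → Northfield
Downtown wins each credit group but Northfield wins overall — the comparison reverses. Downtown's applications skew toward subprime, which has a lower base rate.

No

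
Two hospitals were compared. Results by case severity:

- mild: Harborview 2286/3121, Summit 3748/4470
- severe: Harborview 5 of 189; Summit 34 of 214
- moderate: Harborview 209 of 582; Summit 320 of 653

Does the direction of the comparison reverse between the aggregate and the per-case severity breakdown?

No

Mild: Harborview 2286/3121 = 73.2%, Summit 3748/4470 = 83.8% → Summit
Severe: Harborview 5/189 = 2.6%, Summit 34/214 = 15.9% → Summit
Moderate: Harborview 209/582 = 35.9%, Summit 320/653 = 49.0% → Summit
Overall: Harborview 2500/3892 = 64.2%, Summit 4102/5337 = 76.9% → Summit
Summit wins overall and in every case group — no reversal.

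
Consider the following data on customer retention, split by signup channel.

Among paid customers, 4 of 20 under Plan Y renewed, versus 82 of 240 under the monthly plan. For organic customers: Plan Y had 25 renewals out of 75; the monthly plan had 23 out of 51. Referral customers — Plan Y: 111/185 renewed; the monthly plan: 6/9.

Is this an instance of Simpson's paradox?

Yes

Paid: Plan Y 4/20 = 20.0%, the monthly plan 82/240 = 34.2% → the monthly plan
Organic: Plan Y 25/75 = 33.3%, the monthly plan 23/51 = 45.1% → the monthly plan
Referral: Plan Y 111/185 = 60.0%, the monthly plan 6/9 = 66.7% → the monthly plan
Overall: Plan Y 140/280 = 50.0%, the monthly plan 111/300 = 37.0% → Plan Y
The monthly plan wins each signup group but Plan Y wins overall — the comparison reverses. The monthly plan's customers skew toward paid, which has a lower base rate.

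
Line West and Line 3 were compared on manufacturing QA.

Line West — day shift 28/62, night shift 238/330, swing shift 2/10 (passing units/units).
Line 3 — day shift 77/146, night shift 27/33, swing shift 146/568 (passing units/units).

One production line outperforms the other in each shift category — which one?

Day shift: Line West 28/62 = 45.2%, Line 3 77/146 = 52.7% → Line 3
Night shift: Line West 238/330 = 72.1%, Line 3 27/33 = 81.8% → Line 3
Swing shift: Line West 2/10 = 20.0%, Line 3 146/568 = 25.7% → Line 3
Line 3 has the higher rate in all 3 groups.

Line 3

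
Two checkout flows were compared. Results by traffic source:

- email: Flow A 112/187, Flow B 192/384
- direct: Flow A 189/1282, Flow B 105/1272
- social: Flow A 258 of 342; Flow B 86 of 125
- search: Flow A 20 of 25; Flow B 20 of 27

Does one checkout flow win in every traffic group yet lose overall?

No

Email: Flow A 112/187 = 59.9%, Flow B 192/384 = 50.0% → Flow A
Direct: Flow A 189/1282 = 14.7%, Flow B 105/1272 = 8.3% → Flow A
Social: Flow A 258/342 = 75.4%, Flow B 86/125 = 68.8% → Flow A
Search: Flow A 20/25 = 80.0%, Flow B 20/27 = 74.1% → Flow A
Overall: Flow A 579/1836 = 31.5%, Flow B 403/1808 = 22.3% → Flow A
Flow A wins overall and in every traffic group — no reversal.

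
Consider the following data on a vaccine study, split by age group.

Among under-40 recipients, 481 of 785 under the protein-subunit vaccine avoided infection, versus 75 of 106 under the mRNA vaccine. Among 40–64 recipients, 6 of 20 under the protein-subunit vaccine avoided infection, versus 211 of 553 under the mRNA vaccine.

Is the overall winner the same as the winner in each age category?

Under-40: the protein-subunit vaccine 481/785 = 61.3%, the mRNA vaccine 75/106 = 70.8% → the mRNA vaccine
40–64: the protein-subunit vaccine 6/20 = 30.0%, the mRNA vaccine 211/553 = 38.2% → the mRNA vaccine
Overall: the protein-subunit vaccine 487/805 = 60.5%, the mRNA vaccine 286/659 = 43.4% → the protein-subunit vaccine
The mRNA vaccine wins each age group but the protein-subunit vaccine wins overall — the comparison reverses. The mRNA vaccine's recipients skew toward 40–64, which has a lower base rate.

No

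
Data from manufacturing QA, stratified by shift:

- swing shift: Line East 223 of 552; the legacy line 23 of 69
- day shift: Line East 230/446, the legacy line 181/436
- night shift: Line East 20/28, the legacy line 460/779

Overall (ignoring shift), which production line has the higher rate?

the legacy line

Swing shift: Line East 223/552 = 40.4%, the legacy line 23/69 = 33.3% → Line East
Day shift: Line East 230/446 = 51.6%, the legacy line 181/436 = 41.5% → Line East
Night shift: Line East 20/28 = 71.4%, the legacy line 460/779 = 59.1% → Line East
Overall: Line East 473/1026 = 46.1%, the legacy line 664/1284 = 51.7% → the legacy line
(Line East wins every shift group but the legacy line wins overall — Line East's units skew toward the low-rate swing shift group.)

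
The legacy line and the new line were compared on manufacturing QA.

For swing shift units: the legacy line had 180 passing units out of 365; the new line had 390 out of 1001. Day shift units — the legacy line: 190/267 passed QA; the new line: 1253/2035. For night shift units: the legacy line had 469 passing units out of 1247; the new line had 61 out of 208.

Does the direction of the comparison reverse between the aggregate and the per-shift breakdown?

Yes

Swing shift: the legacy line 180/365 = 49.3%, the new line 390/1001 = 39.0% → the legacy line
Day shift: the legacy line 190/267 = 71.2%, the new line 1253/2035 = 61.6% → the legacy line
Night shift: the legacy line 469/1247 = 37.6%, the new line 61/208 = 29.3% → the legacy line
Overall: the legacy line 839/1879 = 44.7%, the new line 1704/3244 = 52.5% → the new line
The legacy line wins each shift group but the new line wins overall — the comparison reverses. The legacy line's units skew toward night shift, which has a lower base rate.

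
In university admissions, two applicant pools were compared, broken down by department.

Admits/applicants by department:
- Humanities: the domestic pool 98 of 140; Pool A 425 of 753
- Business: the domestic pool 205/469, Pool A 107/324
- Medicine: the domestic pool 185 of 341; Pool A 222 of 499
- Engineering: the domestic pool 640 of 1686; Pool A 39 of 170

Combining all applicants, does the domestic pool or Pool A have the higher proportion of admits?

Pool A

Humanities: the domestic pool 98/140 = 70.0%, Pool A 425/753 = 56.4% → the domestic pool
Business: the domestic pool 205/469 = 43.7%, Pool A 107/324 = 33.0% → the domestic pool
Medicine: the domestic pool 185/341 = 54.3%, Pool A 222/499 = 44.5% → the domestic pool
Engineering: the domestic pool 640/1686 = 38.0%, Pool A 39/170 = 22.9% → the domestic pool
Overall: the domestic pool 1128/2636 = 42.8%, Pool A 793/1746 = 45.4% → Pool A
(The domestic pool wins every department group but Pool A wins overall — the domestic pool's applicants skew toward the low-rate Engineering group.)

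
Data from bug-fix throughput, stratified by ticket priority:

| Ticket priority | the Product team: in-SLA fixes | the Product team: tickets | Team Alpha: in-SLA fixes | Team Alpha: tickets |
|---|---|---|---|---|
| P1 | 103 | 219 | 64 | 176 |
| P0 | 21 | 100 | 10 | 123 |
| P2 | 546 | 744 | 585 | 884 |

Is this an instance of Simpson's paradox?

No

P1: the Product team 103/219 = 47.0%, Team Alpha 64/176 = 36.4% → the Product team
P0: the Product team 21/100 = 21.0%, Team Alpha 10/123 = 8.1% → the Product team
P2: the Product team 546/744 = 73.4%, Team Alpha 585/884 = 66.2% → the Product team
Overall: the Product team 670/1063 = 63.0%, Team Alpha 659/1183 = 55.7% → the Product team
The Product team wins overall and in every ticket group — no reversal.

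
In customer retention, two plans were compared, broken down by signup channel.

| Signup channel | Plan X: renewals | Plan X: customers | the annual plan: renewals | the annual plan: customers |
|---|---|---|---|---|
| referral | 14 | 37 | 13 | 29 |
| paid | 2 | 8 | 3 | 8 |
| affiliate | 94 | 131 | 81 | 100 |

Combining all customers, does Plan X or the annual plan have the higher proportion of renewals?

the annual plan

Referral: Plan X 14/37 = 37.8%, the annual plan 13/29 = 44.8% → the annual plan
Paid: Plan X 2/8 = 25.0%, the annual plan 3/8 = 37.5% → the annual plan
Affiliate: Plan X 94/131 = 71.8%, the annual plan 81/100 = 81.0% → the annual plan
Overall: Plan X 110/176 = 62.5%, the annual plan 97/137 = 70.8% → the annual plan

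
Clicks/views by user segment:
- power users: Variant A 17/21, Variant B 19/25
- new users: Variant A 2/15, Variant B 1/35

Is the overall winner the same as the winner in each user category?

Power users: Variant A 17/21 = 81.0%, Variant B 19/25 = 76.0% → Variant A
New users: Variant A 2/15 = 13.3%, Variant B 1/35 = 2.9% → Variant A
Overall: Variant A 19/36 = 52.8%, Variant B 20/60 = 33.3% → Variant A
Variant A wins overall and in every user group — no reversal.

Yes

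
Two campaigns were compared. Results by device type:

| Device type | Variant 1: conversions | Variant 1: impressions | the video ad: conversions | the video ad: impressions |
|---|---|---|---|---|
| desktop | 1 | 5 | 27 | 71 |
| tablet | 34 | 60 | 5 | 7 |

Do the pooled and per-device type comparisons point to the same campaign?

Desktop: Variant 1 1/5 = 20.0%, the video ad 27/71 = 38.0% → the video ad
Tablet: Variant 1 34/60 = 56.7%, the video ad 5/7 = 71.4% → the video ad
Overall: Variant 1 35/65 = 53.8%, the video ad 32/78 = 41.0% → Variant 1
The video ad wins each device group but Variant 1 wins overall — the comparison reverses. The video ad's impressions skew toward desktop, which has a lower base rate.

No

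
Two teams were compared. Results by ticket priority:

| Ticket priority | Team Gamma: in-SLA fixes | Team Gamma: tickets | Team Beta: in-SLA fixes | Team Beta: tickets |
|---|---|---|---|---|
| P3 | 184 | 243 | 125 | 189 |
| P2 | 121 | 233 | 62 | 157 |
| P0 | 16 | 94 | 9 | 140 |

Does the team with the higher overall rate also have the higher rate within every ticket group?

P3: Team Gamma 184/243 = 75.7%, Team Beta 125/189 = 66.1% → Team Gamma
P2: Team Gamma 121/233 = 51.9%, Team Beta 62/157 = 39.5% → Team Gamma
P0: Team Gamma 16/94 = 17.0%, Team Beta 9/140 = 6.4% → Team Gamma
Overall: Team Gamma 321/570 = 56.3%, Team Beta 196/486 = 40.3% → Team Gamma
Team Gamma wins overall and in every ticket group — no reversal.

Yes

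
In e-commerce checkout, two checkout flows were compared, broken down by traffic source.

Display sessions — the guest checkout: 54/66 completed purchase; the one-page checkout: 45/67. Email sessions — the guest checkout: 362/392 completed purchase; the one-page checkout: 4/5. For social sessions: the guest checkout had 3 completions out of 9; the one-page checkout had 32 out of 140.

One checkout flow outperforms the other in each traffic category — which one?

the guest checkout

Display: the guest checkout 54/66 = 81.8%, the one-page checkout 45/67 = 67.2% → the guest checkout
Email: the guest checkout 362/392 = 92.3%, the one-page checkout 4/5 = 80.0% → the guest checkout
Social: the guest checkout 3/9 = 33.3%, the one-page checkout 32/140 = 22.9% → the guest checkout
The guest checkout has the higher rate in all 3 groups.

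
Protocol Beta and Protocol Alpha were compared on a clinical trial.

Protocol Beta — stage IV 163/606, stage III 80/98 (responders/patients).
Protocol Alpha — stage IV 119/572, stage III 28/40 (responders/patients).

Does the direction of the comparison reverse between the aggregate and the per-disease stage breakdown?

Stage IV: Protocol Beta 163/606 = 26.9%, Protocol Alpha 119/572 = 20.8% → Protocol Beta
Stage III: Protocol Beta 80/98 = 81.6%, Protocol Alpha 28/40 = 70.0% → Protocol Beta
Overall: Protocol Beta 243/704 = 34.5%, Protocol Alpha 147/612 = 24.0% → Protocol Beta
Protocol Beta wins overall and in every disease group — no reversal.

No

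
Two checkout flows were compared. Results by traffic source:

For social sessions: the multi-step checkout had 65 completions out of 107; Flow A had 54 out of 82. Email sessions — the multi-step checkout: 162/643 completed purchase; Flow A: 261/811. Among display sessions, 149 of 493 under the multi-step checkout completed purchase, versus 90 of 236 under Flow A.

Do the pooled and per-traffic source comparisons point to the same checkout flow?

Social: the multi-step checkout 65/107 = 60.7%, Flow A 54/82 = 65.9% → Flow A
Email: the multi-step checkout 162/643 = 25.2%, Flow A 261/811 = 32.2% → Flow A
Display: the multi-step checkout 149/493 = 30.2%, Flow A 90/236 = 38.1% → Flow A
Overall: the multi-step checkout 376/1243 = 30.2%, Flow A 405/1129 = 35.9% → Flow A
Flow A wins overall and in every traffic group — no reversal.

Yes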